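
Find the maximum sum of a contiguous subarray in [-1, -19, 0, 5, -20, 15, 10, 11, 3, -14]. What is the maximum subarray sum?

Using Kadane's algorithm on [-1, -19, 0, 5, -20, 15, 10, 11, 3, -14]:

Scanning through the array:
Position 1 (value -19): max_ending_here = -19, max_so_far = -1
Position 2 (value 0): max_ending_here = 0, max_so_far = 0
Position 3 (value 5): max_ending_here = 5, max_so_far = 5
Position 4 (value -20): max_ending_here = -15, max_so_far = 5
Position 5 (value 15): max_ending_here = 15, max_so_far = 15
Position 6 (value 10): max_ending_here = 25, max_so_far = 25
Position 7 (value 11): max_ending_here = 36, max_so_far = 36
Position 8 (value 3): max_ending_here = 39, max_so_far = 39
Position 9 (value -14): max_ending_here = 25, max_so_far = 39

Maximum subarray: [15, 10, 11, 3]
Maximum sum: 39

The maximum subarray is [15, 10, 11, 3] with sum 39. This subarray runs from index 5 to index 8.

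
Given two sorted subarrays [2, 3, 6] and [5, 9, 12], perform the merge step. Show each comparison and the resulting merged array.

Merging process:

Compare 2 vs 5: take 2 from left. Merged: [2]
Compare 3 vs 5: take 3 from left. Merged: [2, 3]
Compare 6 vs 5: take 5 from right. Merged: [2, 3, 5]
Compare 6 vs 9: take 6 from left. Merged: [2, 3, 5, 6]
Append remaining from right: [9, 12]. Merged: [2, 3, 5, 6, 9, 12]

Final merged array: [2, 3, 5, 6, 9, 12]
Total comparisons: 4

The merged array is [2, 3, 5, 6, 9, 12], requiring 4 comparisons. The merge step runs in O(n) time where n is the total number of elements.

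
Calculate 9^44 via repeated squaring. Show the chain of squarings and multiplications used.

Computing 9^44 by squaring (build up from 9^1; each line after the first costs one multiplication):

9^1 = 9
9^2 = (9^1)^2 = 9^2 = 81
9^4 = (9^2)^2 = 81^2 = 6561
9^5 = 9 * 9^4 = 9 * 6561 = 59049
9^10 = (9^5)^2 = 59049^2 = 3486784401
9^11 = 9 * 9^10 = 9 * 3486784401 = 31381059609
9^22 = (9^11)^2 = 31381059609^2 = 984770902183611232881
9^44 = (9^22)^2 = 984770902183611232881^2 = 969773729787523602876821942164080815560161

Result: 969773729787523602876821942164080815560161
Multiplications needed: 7 (7 lines after 9^1)

9^44 = 969773729787523602876821942164080815560161. Using exponentiation by squaring, this requires 7 multiplications. The key idea: if the exponent is even, square the half-power; if odd, multiply by the base once.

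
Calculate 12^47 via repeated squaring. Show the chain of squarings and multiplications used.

Computing 12^47 by squaring (build up from 12^1; each line after the first costs one multiplication):

12^1 = 12
12^2 = (12^1)^2 = 12^2 = 144
12^4 = (12^2)^2 = 144^2 = 20736
12^5 = 12 * 12^4 = 12 * 20736 = 248832
12^10 = (12^5)^2 = 248832^2 = 61917364224
12^11 = 12 * 12^10 = 12 * 61917364224 = 743008370688
12^22 = (12^11)^2 = 743008370688^2 = 552061438912436417593344
12^23 = 12 * 12^22 = 12 * 552061438912436417593344 = 6624737266949237011120128
12^46 = (12^23)^2 = 6624737266949237011120128^2 = 43887143856106046360568987631860370008329246736384
12^47 = 12 * 12^46 = 12 * 43887143856106046360568987631860370008329246736384 = 526645726273272556326827851582324440099950960836608

Result: 526645726273272556326827851582324440099950960836608
Multiplications needed: 9 (9 lines after 12^1)

12^47 = 526645726273272556326827851582324440099950960836608. Using exponentiation by squaring, this requires 9 multiplications. The key idea: if the exponent is even, square the half-power; if odd, multiply by the base once.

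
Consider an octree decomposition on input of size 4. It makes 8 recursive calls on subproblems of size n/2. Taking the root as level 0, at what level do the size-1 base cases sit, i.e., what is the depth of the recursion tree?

For divide and conquer with division factor 2:

Problem sizes at each level:
Level 0: 4
Level 1: 2
Level 2: 1

The root is level 0 and the size-1 base case is level 2 (the tree spans levels 0 through 2, i.e. 3 levels counting the root), so the depth is the number of divisions: log_2(4) = 2

The recursion tree depth is log_2(4) = 2. At each level, the problem size is divided by 2, so it takes 2 divisions to reduce to a base case of size 1. The algorithm makes 8 recursive calls at each level.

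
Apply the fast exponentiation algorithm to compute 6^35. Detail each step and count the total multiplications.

Computing 6^35 by squaring (build up from 6^1; each line after the first costs one multiplication):

6^1 = 6
6^2 = (6^1)^2 = 6^2 = 36
6^4 = (6^2)^2 = 36^2 = 1296
6^8 = (6^4)^2 = 1296^2 = 1679616
6^16 = (6^8)^2 = 1679616^2 = 2821109907456
6^17 = 6 * 6^16 = 6 * 2821109907456 = 16926659444736
6^34 = (6^17)^2 = 16926659444736^2 = 286511799958070431838109696
6^35 = 6 * 6^34 = 6 * 286511799958070431838109696 = 1719070799748422591028658176

Result: 1719070799748422591028658176
Multiplications needed: 7 (7 lines after 6^1)

6^35 = 1719070799748422591028658176. Using exponentiation by squaring, this requires 7 multiplications. The key idea: if the exponent is even, square the half-power; if odd, multiply by the base once.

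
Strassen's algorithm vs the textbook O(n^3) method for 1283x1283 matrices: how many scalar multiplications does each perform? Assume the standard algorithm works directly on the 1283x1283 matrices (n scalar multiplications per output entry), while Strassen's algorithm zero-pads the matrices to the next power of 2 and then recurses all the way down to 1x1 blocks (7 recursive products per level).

Matrix multiplication for 1283x1283 matrices:

Strassen's algorithm requires power-of-2 dimensions. Pad 1283x1283 to 2048x2048 (next power of 2).

Standard algorithm: 1283^3 = 2111932187 multiplications
Strassen's algorithm: 7^(log2(2048)) = 7^11 = 1977326743 multiplications
Savings: 2111932187 - 1977326743 = 134605444 multiplications

Standard: 2111932187 multiplications (1283^3). Strassen: 1977326743 multiplications (7^11, after padding to 2048x2048). Strassen reduces 8 recursive multiplications to 7 at each level.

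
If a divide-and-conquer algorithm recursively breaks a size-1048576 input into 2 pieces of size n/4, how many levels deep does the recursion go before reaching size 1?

For divide and conquer with division factor 4:

Problem sizes at each level:
Level 0: 1048576
Level 1: 262144
Level 2: 65536
Level 3: 16384
Level 4: 4096
Level 5: 1024
Level 6: 256
Level 7: 64
Level 8: 16
Level 9: 4
Level 10: 1

The root is level 0 and the size-1 base case is level 10 (the tree spans levels 0 through 10, i.e. 11 levels counting the root), so the depth is the number of divisions: log_4(1048576) = 10

The recursion tree depth is log_4(1048576) = 10. At each level, the problem size is divided by 4, so it takes 10 divisions to reduce to a base case of size 1. The algorithm makes 2 recursive calls at each level.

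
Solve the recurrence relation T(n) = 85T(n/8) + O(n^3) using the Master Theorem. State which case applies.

Master Theorem for T(n) = 85T(n/8) + O(n^3):

a = 85, b = 8, c = 3
log_b(a) = log_8(85) = 2.1365

Case 3: c = 3 > log_8(85) = 2.1365
T(n) = O(n^3) = O(n^3)

For T(n) = 85T(n/8) + O(n^3): log_8(85) = 2.1365. This is Case 3 of the Master Theorem (c > log_b(a), work dominated by root), giving O(n^3).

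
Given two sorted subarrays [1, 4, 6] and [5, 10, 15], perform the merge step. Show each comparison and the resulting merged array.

Merging process:

Compare 1 vs 5: take 1 from left. Merged: [1]
Compare 4 vs 5: take 4 from left. Merged: [1, 4]
Compare 6 vs 5: take 5 from right. Merged: [1, 4, 5]
Compare 6 vs 10: take 6 from left. Merged: [1, 4, 5, 6]
Append remaining from right: [10, 15]. Merged: [1, 4, 5, 6, 10, 15]

Final merged array: [1, 4, 5, 6, 10, 15]
Total comparisons: 4

The merged array is [1, 4, 5, 6, 10, 15], requiring 4 comparisons. The merge step runs in O(n) time where n is the total number of elements.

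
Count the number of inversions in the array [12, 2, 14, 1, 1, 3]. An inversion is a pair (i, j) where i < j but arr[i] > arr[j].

Finding inversions in [12, 2, 14, 1, 1, 3]:

(0, 1): arr[0]=12 > arr[1]=2
(0, 3): arr[0]=12 > arr[3]=1
(0, 4): arr[0]=12 > arr[4]=1
(0, 5): arr[0]=12 > arr[5]=3
(1, 3): arr[1]=2 > arr[3]=1
(1, 4): arr[1]=2 > arr[4]=1
(2, 3): arr[2]=14 > arr[3]=1
(2, 4): arr[2]=14 > arr[4]=1
(2, 5): arr[2]=14 > arr[5]=3

Total inversions: 9

The array has 9 inversion(s): (0,1), (0,3), (0,4), (0,5), (1,3), (1,4), (2,3), (2,4), (2,5). Each pair (i,j) satisfies i < j and arr[i] > arr[j].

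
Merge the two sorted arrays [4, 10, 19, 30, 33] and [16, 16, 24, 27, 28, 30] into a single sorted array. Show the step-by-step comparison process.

Merging process:

Compare 4 vs 16: take 4 from left. Merged: [4]
Compare 10 vs 16: take 10 from left. Merged: [4, 10]
Compare 19 vs 16: take 16 from right. Merged: [4, 10, 16]
Compare 19 vs 16: take 16 from right. Merged: [4, 10, 16, 16]
Compare 19 vs 24: take 19 from left. Merged: [4, 10, 16, 16, 19]
Compare 30 vs 24: take 24 from right. Merged: [4, 10, 16, 16, 19, 24]
Compare 30 vs 27: take 27 from right. Merged: [4, 10, 16, 16, 19, 24, 27]
Compare 30 vs 28: take 28 from right. Merged: [4, 10, 16, 16, 19, 24, 27, 28]
Compare 30 vs 30: take 30 from left. Merged: [4, 10, 16, 16, 19, 24, 27, 28, 30]
Compare 33 vs 30: take 30 from right. Merged: [4, 10, 16, 16, 19, 24, 27, 28, 30, 30]
Append remaining from left: [33]. Merged: [4, 10, 16, 16, 19, 24, 27, 28, 30, 30, 33]

Final merged array: [4, 10, 16, 16, 19, 24, 27, 28, 30, 30, 33]
Total comparisons: 10

The merged array is [4, 10, 16, 16, 19, 24, 27, 28, 30, 30, 33], requiring 10 comparisons. The merge step runs in O(n) time where n is the total number of elements.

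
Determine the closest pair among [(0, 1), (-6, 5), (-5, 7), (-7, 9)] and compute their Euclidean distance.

Computing all pairwise distances among 4 points:

d((0, 1), (-6, 5)) = 7.2111
d((0, 1), (-5, 7)) = 7.8102
d((0, 1), (-7, 9)) = 10.6301
d((-6, 5), (-5, 7)) = 2.2361 <-- minimum
d((-6, 5), (-7, 9)) = 4.1231
d((-5, 7), (-7, 9)) = 2.8284

Closest pair: (-6, 5) and (-5, 7) with distance 2.2361

The closest pair is (-6, 5) and (-5, 7) with Euclidean distance 2.2361. For 4 points, brute-force pairwise comparison is shown above. For large n, the divide-and-conquer algorithm (sort by x, recurse on halves, check the dividing strip) achieves O(n log n).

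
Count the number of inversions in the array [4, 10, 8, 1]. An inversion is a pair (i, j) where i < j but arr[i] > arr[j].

Finding inversions in [4, 10, 8, 1]:

(0, 3): arr[0]=4 > arr[3]=1
(1, 2): arr[1]=10 > arr[2]=8
(1, 3): arr[1]=10 > arr[3]=1
(2, 3): arr[2]=8 > arr[3]=1

Total inversions: 4

The array has 4 inversion(s): (0,3), (1,2), (1,3), (2,3). Each pair (i,j) satisfies i < j and arr[i] > arr[j].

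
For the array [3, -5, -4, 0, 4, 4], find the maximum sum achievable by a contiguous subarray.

Using Kadane's algorithm on [3, -5, -4, 0, 4, 4]:

Scanning through the array:
Position 1 (value -5): max_ending_here = -2, max_so_far = 3
Position 2 (value -4): max_ending_here = -4, max_so_far = 3
Position 3 (value 0): max_ending_here = 0, max_so_far = 3
Position 4 (value 4): max_ending_here = 4, max_so_far = 4
Position 5 (value 4): max_ending_here = 8, max_so_far = 8

Maximum subarray: [0, 4, 4]
Maximum sum: 8

The maximum subarray is [0, 4, 4] with sum 8. This subarray runs from index 3 to index 5.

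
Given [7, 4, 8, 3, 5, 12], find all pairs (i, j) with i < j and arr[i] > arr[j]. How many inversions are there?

Finding inversions in [7, 4, 8, 3, 5, 12]:

(0, 1): arr[0]=7 > arr[1]=4
(0, 3): arr[0]=7 > arr[3]=3
(0, 4): arr[0]=7 > arr[4]=5
(1, 3): arr[1]=4 > arr[3]=3
(2, 3): arr[2]=8 > arr[3]=3
(2, 4): arr[2]=8 > arr[4]=5

Total inversions: 6

The array has 6 inversion(s): (0,1), (0,3), (0,4), (1,3), (2,3), (2,4). Each pair (i,j) satisfies i < j and arr[i] > arr[j].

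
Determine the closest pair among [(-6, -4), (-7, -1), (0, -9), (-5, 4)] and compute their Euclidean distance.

Computing all pairwise distances among 4 points:

d((-6, -4), (-7, -1)) = 3.1623 <-- minimum
d((-6, -4), (0, -9)) = 7.8102
d((-6, -4), (-5, 4)) = 8.0623
d((-7, -1), (0, -9)) = 10.6301
d((-7, -1), (-5, 4)) = 5.3852
d((0, -9), (-5, 4)) = 13.9284

Closest pair: (-6, -4) and (-7, -1) with distance 3.1623

The closest pair is (-6, -4) and (-7, -1) with Euclidean distance 3.1623. For 4 points, brute-force pairwise comparison is shown above. For large n, the divide-and-conquer algorithm (sort by x, recurse on halves, check the dividing strip) achieves O(n log n).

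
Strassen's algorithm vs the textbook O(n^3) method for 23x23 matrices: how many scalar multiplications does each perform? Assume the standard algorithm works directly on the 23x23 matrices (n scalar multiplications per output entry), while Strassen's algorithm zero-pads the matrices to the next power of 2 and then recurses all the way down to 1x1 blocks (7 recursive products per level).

Matrix multiplication for 23x23 matrices:

Strassen's algorithm requires power-of-2 dimensions. Pad 23x23 to 32x32 (next power of 2).

Standard algorithm: 23^3 = 12167 multiplications
Strassen's algorithm: 7^(log2(32)) = 7^5 = 16807 multiplications
Difference: 12167 - 16807 = -4640 (Strassen uses MORE here due to padding overhead — for small or just-over-power-of-2 n, padding can outweigh the per-level savings)

Standard: 12167 multiplications (23^3). Strassen: 16807 multiplications (7^5, after padding to 32x32). Strassen reduces 8 recursive multiplications to 7 at each level.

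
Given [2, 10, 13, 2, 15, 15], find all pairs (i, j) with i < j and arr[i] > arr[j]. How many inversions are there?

Finding inversions in [2, 10, 13, 2, 15, 15]:

(1, 3): arr[1]=10 > arr[3]=2
(2, 3): arr[2]=13 > arr[3]=2

Total inversions: 2

The array has 2 inversion(s): (1,3), (2,3). Each pair (i,j) satisfies i < j and arr[i] > arr[j].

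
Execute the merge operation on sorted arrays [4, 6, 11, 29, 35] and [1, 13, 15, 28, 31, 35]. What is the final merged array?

Merging process:

Compare 4 vs 1: take 1 from right. Merged: [1]
Compare 4 vs 13: take 4 from left. Merged: [1, 4]
Compare 6 vs 13: take 6 from left. Merged: [1, 4, 6]
Compare 11 vs 13: take 11 from left. Merged: [1, 4, 6, 11]
Compare 29 vs 13: take 13 from right. Merged: [1, 4, 6, 11, 13]
Compare 29 vs 15: take 15 from right. Merged: [1, 4, 6, 11, 13, 15]
Compare 29 vs 28: take 28 from right. Merged: [1, 4, 6, 11, 13, 15, 28]
Compare 29 vs 31: take 29 from left. Merged: [1, 4, 6, 11, 13, 15, 28, 29]
Compare 35 vs 31: take 31 from right. Merged: [1, 4, 6, 11, 13, 15, 28, 29, 31]
Compare 35 vs 35: take 35 from left. Merged: [1, 4, 6, 11, 13, 15, 28, 29, 31, 35]
Append remaining from right: [35]. Merged: [1, 4, 6, 11, 13, 15, 28, 29, 31, 35, 35]

Final merged array: [1, 4, 6, 11, 13, 15, 28, 29, 31, 35, 35]
Total comparisons: 10

The merged array is [1, 4, 6, 11, 13, 15, 28, 29, 31, 35, 35], requiring 10 comparisons. The merge step runs in O(n) time where n is the total number of elements.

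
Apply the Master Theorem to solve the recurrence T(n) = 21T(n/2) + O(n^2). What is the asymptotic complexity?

Master Theorem for T(n) = 21T(n/2) + O(n^2):

a = 21, b = 2, c = 2
log_b(a) = log_2(21) = 4.3923

Case 1: c = 2 < log_2(21) = 4.3923
T(n) = O(n^(log_2 21))

For T(n) = 21T(n/2) + O(n^2): log_2(21) = 4.3923. This is Case 1 of the Master Theorem (c < log_b(a), work dominated by leaves), giving O(n^(log_2 21)).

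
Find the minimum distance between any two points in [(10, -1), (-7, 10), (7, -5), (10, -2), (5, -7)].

Computing all pairwise distances among 5 points:

d((10, -1), (-7, 10)) = 20.2485
d((10, -1), (7, -5)) = 5.0
d((10, -1), (10, -2)) = 1.0 <-- minimum
d((10, -1), (5, -7)) = 7.8102
d((-7, 10), (7, -5)) = 20.5183
d((-7, 10), (10, -2)) = 20.8087
d((-7, 10), (5, -7)) = 20.8087
d((7, -5), (10, -2)) = 4.2426
d((7, -5), (5, -7)) = 2.8284
d((10, -2), (5, -7)) = 7.0711

Closest pair: (10, -1) and (10, -2) with distance 1.0

The closest pair is (10, -1) and (10, -2) with Euclidean distance 1.0. For 5 points, brute-force pairwise comparison is shown above. For large n, the divide-and-conquer algorithm (sort by x, recurse on halves, check the dividing strip) achieves O(n log n).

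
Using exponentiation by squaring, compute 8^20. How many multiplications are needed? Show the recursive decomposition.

Computing 8^20 by squaring (build up from 8^1; each line after the first costs one multiplication):

8^1 = 8
8^2 = (8^1)^2 = 8^2 = 64
8^4 = (8^2)^2 = 64^2 = 4096
8^5 = 8 * 8^4 = 8 * 4096 = 32768
8^10 = (8^5)^2 = 32768^2 = 1073741824
8^20 = (8^10)^2 = 1073741824^2 = 1152921504606846976

Result: 1152921504606846976
Multiplications needed: 5 (5 lines after 8^1)

8^20 = 1152921504606846976. Using exponentiation by squaring, this requires 5 multiplications. The key idea: if the exponent is even, square the half-power; if odd, multiply by the base once.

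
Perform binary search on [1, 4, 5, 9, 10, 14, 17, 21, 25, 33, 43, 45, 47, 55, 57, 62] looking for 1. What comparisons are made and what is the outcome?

Binary search for 1 in [1, 4, 5, 9, 10, 14, 17, 21, 25, 33, 43, 45, 47, 55, 57, 62]:

lo=0, hi=15, mid=7, arr[mid]=21 -> 21 > 1, search left half
lo=0, hi=6, mid=3, arr[mid]=9 -> 9 > 1, search left half
lo=0, hi=2, mid=1, arr[mid]=4 -> 4 > 1, search left half
lo=0, hi=0, mid=0, arr[mid]=1 -> Found target at index 0!

Binary search finds 1 at index 0 after 4 comparisons. The search repeatedly halves the search space by comparing with the middle element.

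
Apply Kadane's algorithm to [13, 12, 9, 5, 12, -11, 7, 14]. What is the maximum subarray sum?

Using Kadane's algorithm on [13, 12, 9, 5, 12, -11, 7, 14]:

Scanning through the array:
Position 1 (value 12): max_ending_here = 25, max_so_far = 25
Position 2 (value 9): max_ending_here = 34, max_so_far = 34
Position 3 (value 5): max_ending_here = 39, max_so_far = 39
Position 4 (value 12): max_ending_here = 51, max_so_far = 51
Position 5 (value -11): max_ending_here = 40, max_so_far = 51
Position 6 (value 7): max_ending_here = 47, max_so_far = 51
Position 7 (value 14): max_ending_here = 61, max_so_far = 61

Maximum subarray: [13, 12, 9, 5, 12, -11, 7, 14]
Maximum sum: 61

The maximum subarray is [13, 12, 9, 5, 12, -11, 7, 14] with sum 61. This subarray runs from index 0 to index 7.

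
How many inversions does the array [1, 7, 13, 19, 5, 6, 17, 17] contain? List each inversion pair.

Finding inversions in [1, 7, 13, 19, 5, 6, 17, 17]:

(1, 4): arr[1]=7 > arr[4]=5
(1, 5): arr[1]=7 > arr[5]=6
(2, 4): arr[2]=13 > arr[4]=5
(2, 5): arr[2]=13 > arr[5]=6
(3, 4): arr[3]=19 > arr[4]=5
(3, 5): arr[3]=19 > arr[5]=6
(3, 6): arr[3]=19 > arr[6]=17
(3, 7): arr[3]=19 > arr[7]=17

Total inversions: 8

The array has 8 inversion(s): (1,4), (1,5), (2,4), (2,5), (3,4), (3,5), (3,6), (3,7). Each pair (i,j) satisfies i < j and arr[i] > arr[j].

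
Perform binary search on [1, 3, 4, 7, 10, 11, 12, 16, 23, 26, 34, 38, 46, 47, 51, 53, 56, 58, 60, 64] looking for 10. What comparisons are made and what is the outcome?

Binary search for 10 in [1, 3, 4, 7, 10, 11, 12, 16, 23, 26, 34, 38, 46, 47, 51, 53, 56, 58, 60, 64]:

lo=0, hi=19, mid=9, arr[mid]=26 -> 26 > 10, search left half
lo=0, hi=8, mid=4, arr[mid]=10 -> Found target at index 4!

Binary search finds 10 at index 4 after 2 comparisons. The search repeatedly halves the search space by comparing with the middle element.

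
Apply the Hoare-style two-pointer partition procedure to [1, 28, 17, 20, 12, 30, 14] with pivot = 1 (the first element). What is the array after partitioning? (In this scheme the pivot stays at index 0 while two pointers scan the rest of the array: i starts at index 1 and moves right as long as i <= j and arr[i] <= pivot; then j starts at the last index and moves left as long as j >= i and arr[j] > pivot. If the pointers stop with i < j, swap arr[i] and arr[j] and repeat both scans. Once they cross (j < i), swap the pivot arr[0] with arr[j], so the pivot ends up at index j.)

Hoare-style two-pointer partition with pivot = 1:

Initial array: [1, 28, 17, 20, 12, 30, 14]

Pointers start at i = 1, j = 6.
i ends at 1, j ends at 0: the pointers have crossed (j < i), so scanning stops.

j = 0, so swapping arr[0] with arr[j] leaves the pivot at position 0: [1, 28, 17, 20, 12, 30, 14]
Pivot position: 0

After partitioning with pivot 1, the array becomes [1, 28, 17, 20, 12, 30, 14]. The pivot is placed at index 0. All elements to the left of the pivot are <= 1, and all elements to the right are > 1.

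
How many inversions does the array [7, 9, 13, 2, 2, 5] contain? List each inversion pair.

Finding inversions in [7, 9, 13, 2, 2, 5]:

(0, 3): arr[0]=7 > arr[3]=2
(0, 4): arr[0]=7 > arr[4]=2
(0, 5): arr[0]=7 > arr[5]=5
(1, 3): arr[1]=9 > arr[3]=2
(1, 4): arr[1]=9 > arr[4]=2
(1, 5): arr[1]=9 > arr[5]=5
(2, 3): arr[2]=13 > arr[3]=2
(2, 4): arr[2]=13 > arr[4]=2
(2, 5): arr[2]=13 > arr[5]=5

Total inversions: 9

The array has 9 inversion(s): (0,3), (0,4), (0,5), (1,3), (1,4), (1,5), (2,3), (2,4), (2,5). Each pair (i,j) satisfies i < j and arr[i] > arr[j].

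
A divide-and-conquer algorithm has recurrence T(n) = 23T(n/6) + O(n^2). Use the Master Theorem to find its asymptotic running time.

Master Theorem for T(n) = 23T(n/6) + O(n^2):

a = 23, b = 6, c = 2
log_b(a) = log_6(23) = 1.7500

Case 3: c = 2 > log_6(23) = 1.7500
T(n) = O(n^2) = O(n^2)

For T(n) = 23T(n/6) + O(n^2): log_6(23) = 1.7500. This is Case 3 of the Master Theorem (c > log_b(a), work dominated by root), giving O(n^2).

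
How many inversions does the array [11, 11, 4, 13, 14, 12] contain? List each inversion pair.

Finding inversions in [11, 11, 4, 13, 14, 12]:

(0, 2): arr[0]=11 > arr[2]=4
(1, 2): arr[1]=11 > arr[2]=4
(3, 5): arr[3]=13 > arr[5]=12
(4, 5): arr[4]=14 > arr[5]=12

Total inversions: 4

The array has 4 inversion(s): (0,2), (1,2), (3,5), (4,5). Each pair (i,j) satisfies i < j and arr[i] > arr[j].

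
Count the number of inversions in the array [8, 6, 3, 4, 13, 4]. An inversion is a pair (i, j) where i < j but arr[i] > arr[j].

Finding inversions in [8, 6, 3, 4, 13, 4]:

(0, 1): arr[0]=8 > arr[1]=6
(0, 2): arr[0]=8 > arr[2]=3
(0, 3): arr[0]=8 > arr[3]=4
(0, 5): arr[0]=8 > arr[5]=4
(1, 2): arr[1]=6 > arr[2]=3
(1, 3): arr[1]=6 > arr[3]=4
(1, 5): arr[1]=6 > arr[5]=4
(4, 5): arr[4]=13 > arr[5]=4

Total inversions: 8

The array has 8 inversion(s): (0,1), (0,2), (0,3), (0,5), (1,2), (1,3), (1,5), (4,5). Each pair (i,j) satisfies i < j and arr[i] > arr[j].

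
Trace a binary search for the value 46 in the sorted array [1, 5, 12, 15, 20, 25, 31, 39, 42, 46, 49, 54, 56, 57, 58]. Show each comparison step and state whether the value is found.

Binary search for 46 in [1, 5, 12, 15, 20, 25, 31, 39, 42, 46, 49, 54, 56, 57, 58]:

lo=0, hi=14, mid=7, arr[mid]=39 -> 39 < 46, search right half
lo=8, hi=14, mid=11, arr[mid]=54 -> 54 > 46, search left half
lo=8, hi=10, mid=9, arr[mid]=46 -> Found target at index 9!

Binary search finds 46 at index 9 after 3 comparisons. The search repeatedly halves the search space by comparing with the middle element.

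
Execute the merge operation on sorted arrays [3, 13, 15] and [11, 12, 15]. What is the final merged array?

Merging process:

Compare 3 vs 11: take 3 from left. Merged: [3]
Compare 13 vs 11: take 11 from right. Merged: [3, 11]
Compare 13 vs 12: take 12 from right. Merged: [3, 11, 12]
Compare 13 vs 15: take 13 from left. Merged: [3, 11, 12, 13]
Compare 15 vs 15: take 15 from left. Merged: [3, 11, 12, 13, 15]
Append remaining from right: [15]. Merged: [3, 11, 12, 13, 15, 15]

Final merged array: [3, 11, 12, 13, 15, 15]
Total comparisons: 5

The merged array is [3, 11, 12, 13, 15, 15], requiring 5 comparisons. The merge step runs in O(n) time where n is the total number of elements.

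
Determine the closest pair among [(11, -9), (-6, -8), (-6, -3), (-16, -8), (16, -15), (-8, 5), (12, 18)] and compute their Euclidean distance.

Computing all pairwise distances among 7 points:

d((11, -9), (-6, -8)) = 17.0294
d((11, -9), (-6, -3)) = 18.0278
d((11, -9), (-16, -8)) = 27.0185
d((11, -9), (16, -15)) = 7.8102
d((11, -9), (-8, 5)) = 23.6008
d((11, -9), (12, 18)) = 27.0185
d((-6, -8), (-6, -3)) = 5.0 <-- minimum
d((-6, -8), (-16, -8)) = 10.0
d((-6, -8), (16, -15)) = 23.0868
d((-6, -8), (-8, 5)) = 13.1529
d((-6, -8), (12, 18)) = 31.6228
d((-6, -3), (-16, -8)) = 11.1803
d((-6, -3), (16, -15)) = 25.0599
d((-6, -3), (-8, 5)) = 8.2462
d((-6, -3), (12, 18)) = 27.6586
d((-16, -8), (16, -15)) = 32.7567
d((-16, -8), (-8, 5)) = 15.2643
d((-16, -8), (12, 18)) = 38.2099
d((16, -15), (-8, 5)) = 31.241
d((16, -15), (12, 18)) = 33.2415
d((-8, 5), (12, 18)) = 23.8537

Closest pair: (-6, -8) and (-6, -3) with distance 5.0

The closest pair is (-6, -8) and (-6, -3) with Euclidean distance 5.0. For 7 points, brute-force pairwise comparison is shown above. For large n, the divide-and-conquer algorithm (sort by x, recurse on halves, check the dividing strip) achieves O(n log n).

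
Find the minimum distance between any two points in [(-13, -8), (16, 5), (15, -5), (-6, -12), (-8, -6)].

Computing all pairwise distances among 5 points:

d((-13, -8), (16, 5)) = 31.7805
d((-13, -8), (15, -5)) = 28.1603
d((-13, -8), (-6, -12)) = 8.0623
d((-13, -8), (-8, -6)) = 5.3852 <-- minimum
d((16, 5), (15, -5)) = 10.0499
d((16, 5), (-6, -12)) = 27.8029
d((16, 5), (-8, -6)) = 26.4008
d((15, -5), (-6, -12)) = 22.1359
d((15, -5), (-8, -6)) = 23.0217
d((-6, -12), (-8, -6)) = 6.3246

Closest pair: (-13, -8) and (-8, -6) with distance 5.3852

The closest pair is (-13, -8) and (-8, -6) with Euclidean distance 5.3852. For 5 points, brute-force pairwise comparison is shown above. For large n, the divide-and-conquer algorithm (sort by x, recurse on halves, check the dividing strip) achieves O(n log n).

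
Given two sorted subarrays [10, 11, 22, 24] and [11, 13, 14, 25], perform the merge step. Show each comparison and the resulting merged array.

Merging process:

Compare 10 vs 11: take 10 from left. Merged: [10]
Compare 11 vs 11: take 11 from left. Merged: [10, 11]
Compare 22 vs 11: take 11 from right. Merged: [10, 11, 11]
Compare 22 vs 13: take 13 from right. Merged: [10, 11, 11, 13]
Compare 22 vs 14: take 14 from right. Merged: [10, 11, 11, 13, 14]
Compare 22 vs 25: take 22 from left. Merged: [10, 11, 11, 13, 14, 22]
Compare 24 vs 25: take 24 from left. Merged: [10, 11, 11, 13, 14, 22, 24]
Append remaining from right: [25]. Merged: [10, 11, 11, 13, 14, 22, 24, 25]

Final merged array: [10, 11, 11, 13, 14, 22, 24, 25]
Total comparisons: 7

The merged array is [10, 11, 11, 13, 14, 22, 24, 25], requiring 7 comparisons. The merge step runs in O(n) time where n is the total number of elements.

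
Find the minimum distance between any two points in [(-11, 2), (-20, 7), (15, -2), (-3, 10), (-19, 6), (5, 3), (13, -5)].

Computing all pairwise distances among 7 points:

d((-11, 2), (-20, 7)) = 10.2956
d((-11, 2), (15, -2)) = 26.3059
d((-11, 2), (-3, 10)) = 11.3137
d((-11, 2), (-19, 6)) = 8.9443
d((-11, 2), (5, 3)) = 16.0312
d((-11, 2), (13, -5)) = 25.0
d((-20, 7), (15, -2)) = 36.1386
d((-20, 7), (-3, 10)) = 17.2627
d((-20, 7), (-19, 6)) = 1.4142 <-- minimum
d((-20, 7), (5, 3)) = 25.318
d((-20, 7), (13, -5)) = 35.1141
d((15, -2), (-3, 10)) = 21.6333
d((15, -2), (-19, 6)) = 34.9285
d((15, -2), (5, 3)) = 11.1803
d((15, -2), (13, -5)) = 3.6056
d((-3, 10), (-19, 6)) = 16.4924
d((-3, 10), (5, 3)) = 10.6301
d((-3, 10), (13, -5)) = 21.9317
d((-19, 6), (5, 3)) = 24.1868
d((-19, 6), (13, -5)) = 33.8378
d((5, 3), (13, -5)) = 11.3137

Closest pair: (-20, 7) and (-19, 6) with distance 1.4142

The closest pair is (-20, 7) and (-19, 6) with Euclidean distance 1.4142. For 7 points, brute-force pairwise comparison is shown above. For large n, the divide-and-conquer algorithm (sort by x, recurse on halves, check the dividing strip) achieves O(n log n).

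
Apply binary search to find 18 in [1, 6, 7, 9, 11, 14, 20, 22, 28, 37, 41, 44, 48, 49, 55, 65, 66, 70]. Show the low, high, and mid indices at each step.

Binary search for 18 in [1, 6, 7, 9, 11, 14, 20, 22, 28, 37, 41, 44, 48, 49, 55, 65, 66, 70]:

lo=0, hi=17, mid=8, arr[mid]=28 -> 28 > 18, search left half
lo=0, hi=7, mid=3, arr[mid]=9 -> 9 < 18, search right half
lo=4, hi=7, mid=5, arr[mid]=14 -> 14 < 18, search right half
lo=6, hi=7, mid=6, arr[mid]=20 -> 20 > 18, search left half
lo=6 > hi=5, target 18 not found

Binary search determines that 18 is not in the array after 4 comparisons. The search space was exhausted without finding the target.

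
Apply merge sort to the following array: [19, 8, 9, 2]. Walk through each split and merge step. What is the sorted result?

Merge sort trace:

Split: [19, 8, 9, 2] -> [19, 8] and [9, 2]
  Split: [19, 8] -> [19] and [8]
  Merge: [19] + [8] -> [8, 19]
  Split: [9, 2] -> [9] and [2]
  Merge: [9] + [2] -> [2, 9]
Merge: [8, 19] + [2, 9] -> [2, 8, 9, 19]

Final sorted array: [2, 8, 9, 19]

The merge sort proceeds by recursively splitting the array and merging sorted halves.
After all merges, the sorted array is [2, 8, 9, 19].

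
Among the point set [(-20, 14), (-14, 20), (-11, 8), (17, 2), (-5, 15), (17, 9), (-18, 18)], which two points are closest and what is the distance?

Computing all pairwise distances among 7 points:

d((-20, 14), (-14, 20)) = 8.4853
d((-20, 14), (-11, 8)) = 10.8167
d((-20, 14), (17, 2)) = 38.8973
d((-20, 14), (-5, 15)) = 15.0333
d((-20, 14), (17, 9)) = 37.3363
d((-20, 14), (-18, 18)) = 4.4721 <-- minimum
d((-14, 20), (-11, 8)) = 12.3693
d((-14, 20), (17, 2)) = 35.8469
d((-14, 20), (-5, 15)) = 10.2956
d((-14, 20), (17, 9)) = 32.8938
d((-14, 20), (-18, 18)) = 4.4721 <-- minimum
d((-11, 8), (17, 2)) = 28.6356
d((-11, 8), (-5, 15)) = 9.2195
d((-11, 8), (17, 9)) = 28.0179
d((-11, 8), (-18, 18)) = 12.2066
d((17, 2), (-5, 15)) = 25.5539
d((17, 2), (17, 9)) = 7.0
d((17, 2), (-18, 18)) = 38.4838
d((-5, 15), (17, 9)) = 22.8035
d((-5, 15), (-18, 18)) = 13.3417
d((17, 9), (-18, 18)) = 36.1386

Minimum distance: 4.4721 (tie among 2 pairs: (-20, 14) and (-18, 18); (-14, 20) and (-18, 18))

The minimum Euclidean distance is 4.4721. There is a tie: 2 pairs achieve this minimum — (-20, 14) and (-18, 18); (-14, 20) and (-18, 18). Any of these is a valid closest pair. For 7 points, brute-force pairwise comparison is shown above. For large n, the divide-and-conquer algorithm (sort by x, recurse on halves, check the dividing strip) achieves O(n log n).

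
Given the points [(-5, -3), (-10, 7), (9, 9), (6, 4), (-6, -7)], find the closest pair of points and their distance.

Computing all pairwise distances among 5 points:

d((-5, -3), (-10, 7)) = 11.1803
d((-5, -3), (9, 9)) = 18.4391
d((-5, -3), (6, 4)) = 13.0384
d((-5, -3), (-6, -7)) = 4.1231 <-- minimum
d((-10, 7), (9, 9)) = 19.105
d((-10, 7), (6, 4)) = 16.2788
d((-10, 7), (-6, -7)) = 14.5602
d((9, 9), (6, 4)) = 5.831
d((9, 9), (-6, -7)) = 21.9317
d((6, 4), (-6, -7)) = 16.2788

Closest pair: (-5, -3) and (-6, -7) with distance 4.1231

The closest pair is (-5, -3) and (-6, -7) with Euclidean distance 4.1231. For 5 points, brute-force pairwise comparison is shown above. For large n, the divide-and-conquer algorithm (sort by x, recurse on halves, check the dividing strip) achieves O(n log n).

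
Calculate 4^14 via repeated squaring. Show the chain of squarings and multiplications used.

Computing 4^14 by squaring (build up from 4^1; each line after the first costs one multiplication):

4^1 = 4
4^2 = (4^1)^2 = 4^2 = 16
4^3 = 4 * 4^2 = 4 * 16 = 64
4^6 = (4^3)^2 = 64^2 = 4096
4^7 = 4 * 4^6 = 4 * 4096 = 16384
4^14 = (4^7)^2 = 16384^2 = 268435456

Result: 268435456
Multiplications needed: 5 (5 lines after 4^1)

4^14 = 268435456. Using exponentiation by squaring, this requires 5 multiplications. The key idea: if the exponent is even, square the half-power; if odd, multiply by the base once.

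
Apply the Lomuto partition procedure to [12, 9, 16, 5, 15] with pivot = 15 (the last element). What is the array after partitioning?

Lomuto partition with pivot = 15:

Initial array: [12, 9, 16, 5, 15]

arr[0]=12 <= 15: swap with position 0, array becomes [12, 9, 16, 5, 15]
arr[1]=9 <= 15: swap with position 1, array becomes [12, 9, 16, 5, 15]
arr[2]=16 > 15: no swap
arr[3]=5 <= 15: swap with position 2, array becomes [12, 9, 5, 16, 15]

Place pivot at position 3: [12, 9, 5, 15, 16]
Pivot position: 3

After partitioning with pivot 15, the array becomes [12, 9, 5, 15, 16]. The pivot is placed at index 3. All elements to the left of the pivot are <= 15, and all elements to the right are > 15.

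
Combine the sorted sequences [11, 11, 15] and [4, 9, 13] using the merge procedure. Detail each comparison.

Merging process:

Compare 11 vs 4: take 4 from right. Merged: [4]
Compare 11 vs 9: take 9 from right. Merged: [4, 9]
Compare 11 vs 13: take 11 from left. Merged: [4, 9, 11]
Compare 11 vs 13: take 11 from left. Merged: [4, 9, 11, 11]
Compare 15 vs 13: take 13 from right. Merged: [4, 9, 11, 11, 13]
Append remaining from left: [15]. Merged: [4, 9, 11, 11, 13, 15]

Final merged array: [4, 9, 11, 11, 13, 15]
Total comparisons: 5

The merged array is [4, 9, 11, 11, 13, 15], requiring 5 comparisons. The merge step runs in O(n) time where n is the total number of elements.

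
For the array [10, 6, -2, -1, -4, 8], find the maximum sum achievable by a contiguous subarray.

Using Kadane's algorithm on [10, 6, -2, -1, -4, 8]:

Scanning through the array:
Position 1 (value 6): max_ending_here = 16, max_so_far = 16
Position 2 (value -2): max_ending_here = 14, max_so_far = 16
Position 3 (value -1): max_ending_here = 13, max_so_far = 16
Position 4 (value -4): max_ending_here = 9, max_so_far = 16
Position 5 (value 8): max_ending_here = 17, max_so_far = 17

Maximum subarray: [10, 6, -2, -1, -4, 8]
Maximum sum: 17

The maximum subarray is [10, 6, -2, -1, -4, 8] with sum 17. This subarray runs from index 0 to index 5.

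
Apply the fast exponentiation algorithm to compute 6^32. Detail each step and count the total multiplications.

Computing 6^32 by squaring (build up from 6^1; each line after the first costs one multiplication):

6^1 = 6
6^2 = (6^1)^2 = 6^2 = 36
6^4 = (6^2)^2 = 36^2 = 1296
6^8 = (6^4)^2 = 1296^2 = 1679616
6^16 = (6^8)^2 = 1679616^2 = 2821109907456
6^32 = (6^16)^2 = 2821109907456^2 = 7958661109946400884391936

Result: 7958661109946400884391936
Multiplications needed: 5 (5 lines after 6^1)

6^32 = 7958661109946400884391936. Using exponentiation by squaring, this requires 5 multiplications. The key idea: if the exponent is even, square the half-power; if odd, multiply by the base once.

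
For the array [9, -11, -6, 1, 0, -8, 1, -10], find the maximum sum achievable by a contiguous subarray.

Using Kadane's algorithm on [9, -11, -6, 1, 0, -8, 1, -10]:

Scanning through the array:
Position 1 (value -11): max_ending_here = -2, max_so_far = 9
Position 2 (value -6): max_ending_here = -6, max_so_far = 9
Position 3 (value 1): max_ending_here = 1, max_so_far = 9
Position 4 (value 0): max_ending_here = 1, max_so_far = 9
Position 5 (value -8): max_ending_here = -7, max_so_far = 9
Position 6 (value 1): max_ending_here = 1, max_so_far = 9
Position 7 (value -10): max_ending_here = -9, max_so_far = 9

Maximum subarray: [9]
Maximum sum: 9

The maximum subarray is [9] with sum 9. This subarray runs from index 0 to index 0.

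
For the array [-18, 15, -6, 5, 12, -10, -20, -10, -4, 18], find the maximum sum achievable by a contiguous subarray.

Using Kadane's algorithm on [-18, 15, -6, 5, 12, -10, -20, -10, -4, 18]:

Scanning through the array:
Position 1 (value 15): max_ending_here = 15, max_so_far = 15
Position 2 (value -6): max_ending_here = 9, max_so_far = 15
Position 3 (value 5): max_ending_here = 14, max_so_far = 15
Position 4 (value 12): max_ending_here = 26, max_so_far = 26
Position 5 (value -10): max_ending_here = 16, max_so_far = 26
Position 6 (value -20): max_ending_here = -4, max_so_far = 26
Position 7 (value -10): max_ending_here = -10, max_so_far = 26
Position 8 (value -4): max_ending_here = -4, max_so_far = 26
Position 9 (value 18): max_ending_here = 18, max_so_far = 26

Maximum subarray: [15, -6, 5, 12]
Maximum sum: 26

The maximum subarray is [15, -6, 5, 12] with sum 26. This subarray runs from index 1 to index 4.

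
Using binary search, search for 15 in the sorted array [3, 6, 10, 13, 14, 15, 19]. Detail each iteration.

Binary search for 15 in [3, 6, 10, 13, 14, 15, 19]:

lo=0, hi=6, mid=3, arr[mid]=13 -> 13 < 15, search right half
lo=4, hi=6, mid=5, arr[mid]=15 -> Found target at index 5!

Binary search finds 15 at index 5 after 2 comparisons. The search repeatedly halves the search space by comparing with the middle element.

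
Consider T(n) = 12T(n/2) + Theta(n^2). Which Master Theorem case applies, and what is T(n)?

Master Theorem for T(n) = 12T(n/2) + O(n^2):

a = 12, b = 2, c = 2
log_b(a) = log_2(12) = 3.5850

Case 1: c = 2 < log_2(12) = 3.5850
T(n) = O(n^(log_2 12))

For T(n) = 12T(n/2) + O(n^2): log_2(12) = 3.5850. This is Case 1 of the Master Theorem (c < log_b(a), work dominated by leaves), giving O(n^(log_2 12)).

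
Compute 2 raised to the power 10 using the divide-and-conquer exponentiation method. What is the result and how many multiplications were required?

Computing 2^10 by squaring (build up from 2^1; each line after the first costs one multiplication):

2^1 = 2
2^2 = (2^1)^2 = 2^2 = 4
2^4 = (2^2)^2 = 4^2 = 16
2^5 = 2 * 2^4 = 2 * 16 = 32
2^10 = (2^5)^2 = 32^2 = 1024

Result: 1024
Multiplications needed: 4 (4 lines after 2^1)

2^10 = 1024. Using exponentiation by squaring, this requires 4 multiplications. The key idea: if the exponent is even, square the half-power; if odd, multiply by the base once.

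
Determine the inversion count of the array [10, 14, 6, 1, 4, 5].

Finding inversions in [10, 14, 6, 1, 4, 5]:

(0, 2): arr[0]=10 > arr[2]=6
(0, 3): arr[0]=10 > arr[3]=1
(0, 4): arr[0]=10 > arr[4]=4
(0, 5): arr[0]=10 > arr[5]=5
(1, 2): arr[1]=14 > arr[2]=6
(1, 3): arr[1]=14 > arr[3]=1
(1, 4): arr[1]=14 > arr[4]=4
(1, 5): arr[1]=14 > arr[5]=5
(2, 3): arr[2]=6 > arr[3]=1
(2, 4): arr[2]=6 > arr[4]=4
(2, 5): arr[2]=6 > arr[5]=5

Total inversions: 11

The array has 11 inversion(s): (0,2), (0,3), (0,4), (0,5), (1,2), (1,3), (1,4), (1,5), (2,3), (2,4), (2,5). Each pair (i,j) satisfies i < j and arr[i] > arr[j].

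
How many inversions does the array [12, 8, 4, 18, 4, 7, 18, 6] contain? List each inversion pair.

Finding inversions in [12, 8, 4, 18, 4, 7, 18, 6]:

(0, 1): arr[0]=12 > arr[1]=8
(0, 2): arr[0]=12 > arr[2]=4
(0, 4): arr[0]=12 > arr[4]=4
(0, 5): arr[0]=12 > arr[5]=7
(0, 7): arr[0]=12 > arr[7]=6
(1, 2): arr[1]=8 > arr[2]=4
(1, 4): arr[1]=8 > arr[4]=4
(1, 5): arr[1]=8 > arr[5]=7
(1, 7): arr[1]=8 > arr[7]=6
(3, 4): arr[3]=18 > arr[4]=4
(3, 5): arr[3]=18 > arr[5]=7
(3, 7): arr[3]=18 > arr[7]=6
(5, 7): arr[5]=7 > arr[7]=6
(6, 7): arr[6]=18 > arr[7]=6

Total inversions: 14

The array has 14 inversion(s): (0,1), (0,2), (0,4), (0,5), (0,7), (1,2), (1,4), (1,5), (1,7), (3,4), (3,5), (3,7), (5,7), (6,7). Each pair (i,j) satisfies i < j and arr[i] > arr[j].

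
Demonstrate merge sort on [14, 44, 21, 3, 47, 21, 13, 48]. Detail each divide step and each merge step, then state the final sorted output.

Merge sort trace:

Split: [14, 44, 21, 3, 47, 21, 13, 48] -> [14, 44, 21, 3] and [47, 21, 13, 48]
  Split: [14, 44, 21, 3] -> [14, 44] and [21, 3]
    Split: [14, 44] -> [14] and [44]
    Merge: [14] + [44] -> [14, 44]
    Split: [21, 3] -> [21] and [3]
    Merge: [21] + [3] -> [3, 21]
  Merge: [14, 44] + [3, 21] -> [3, 14, 21, 44]
  Split: [47, 21, 13, 48] -> [47, 21] and [13, 48]
    Split: [47, 21] -> [47] and [21]
    Merge: [47] + [21] -> [21, 47]
    Split: [13, 48] -> [13] and [48]
    Merge: [13] + [48] -> [13, 48]
  Merge: [21, 47] + [13, 48] -> [13, 21, 47, 48]
Merge: [3, 14, 21, 44] + [13, 21, 47, 48] -> [3, 13, 14, 21, 21, 44, 47, 48]

Final sorted array: [3, 13, 14, 21, 21, 44, 47, 48]

The merge sort proceeds by recursively splitting the array and merging sorted halves.
After all merges, the sorted array is [3, 13, 14, 21, 21, 44, 47, 48].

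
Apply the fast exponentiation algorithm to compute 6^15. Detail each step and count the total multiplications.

Computing 6^15 by squaring (build up from 6^1; each line after the first costs one multiplication):

6^1 = 6
6^2 = (6^1)^2 = 6^2 = 36
6^3 = 6 * 6^2 = 6 * 36 = 216
6^6 = (6^3)^2 = 216^2 = 46656
6^7 = 6 * 6^6 = 6 * 46656 = 279936
6^14 = (6^7)^2 = 279936^2 = 78364164096
6^15 = 6 * 6^14 = 6 * 78364164096 = 470184984576

Result: 470184984576
Multiplications needed: 6 (6 lines after 6^1)

6^15 = 470184984576. Using exponentiation by squaring, this requires 6 multiplications. The key idea: if the exponent is even, square the half-power; if odd, multiply by the base once.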